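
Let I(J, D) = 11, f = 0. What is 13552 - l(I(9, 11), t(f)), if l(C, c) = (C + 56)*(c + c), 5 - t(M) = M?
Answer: 12882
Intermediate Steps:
t(M) = 5 - M
l(C, c) = 2*c*(56 + C) (l(C, c) = (56 + C)*(2*c) = 2*c*(56 + C))
13552 - l(I(9, 11), t(f)) = 13552 - 2*(5 - 1*0)*(56 + 11) = 13552 - 2*(5 + 0)*67 = 13552 - 2*5*67 = 13552 - 1*670 = 13552 - 670 = 12882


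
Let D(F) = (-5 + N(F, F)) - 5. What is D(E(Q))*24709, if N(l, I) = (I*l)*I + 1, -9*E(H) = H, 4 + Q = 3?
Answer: -162091040/729 ≈ -2.2235e+5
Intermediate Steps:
Q = -1 (Q = -4 + 3 = -1)
E(H) = -H/9
N(l, I) = 1 + l*I² (N(l, I) = l*I² + 1 = 1 + l*I²)
D(F) = -9 + F³ (D(F) = (-5 + (1 + F*F²)) - 5 = (-5 + (1 + F³)) - 5 = (-4 + F³) - 5 = -9 + F³)
D(E(Q))*24709 = (-9 + (-⅑*(-1))³)*24709 = (-9 + (⅑)³)*24709 = (-9 + 1/729)*24709 = -6560/729*24709 = -162091040/729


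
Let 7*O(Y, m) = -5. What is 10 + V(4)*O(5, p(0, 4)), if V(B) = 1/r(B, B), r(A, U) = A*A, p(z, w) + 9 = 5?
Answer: 1115/112 ≈ 9.9554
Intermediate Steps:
p(z, w) = -4 (p(z, w) = -9 + 5 = -4)
r(A, U) = A²
O(Y, m) = -5/7 (O(Y, m) = (⅐)*(-5) = -5/7)
V(B) = B⁻² (V(B) = 1/(B²) = B⁻²)
10 + V(4)*O(5, p(0, 4)) = 10 - 5/7/4² = 10 + (1/16)*(-5/7) = 10 - 5/112 = 1115/112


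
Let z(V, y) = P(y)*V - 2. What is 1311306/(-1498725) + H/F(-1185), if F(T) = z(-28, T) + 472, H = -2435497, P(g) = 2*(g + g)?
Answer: -254986205831/13307678850 ≈ -19.161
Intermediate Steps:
P(g) = 4*g (P(g) = 2*(2*g) = 4*g)
z(V, y) = -2 + 4*V*y (z(V, y) = (4*y)*V - 2 = 4*V*y - 2 = -2 + 4*V*y)
F(T) = 470 - 112*T (F(T) = (-2 + 4*(-28)*T) + 472 = (-2 - 112*T) + 472 = 470 - 112*T)
1311306/(-1498725) + H/F(-1185) = 1311306/(-1498725) - 2435497/(470 - 112*(-1185)) = 1311306*(-1/1498725) - 2435497/(470 + 132720) = -437102/499575 - 2435497/133190 = -254986205831/13307678850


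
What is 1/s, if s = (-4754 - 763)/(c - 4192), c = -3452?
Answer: 2548/1839 ≈ 1.3855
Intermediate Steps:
s = 1839/2548 (s = (-4754 - 763)/(-3452 - 4192) = -5517/(-7644) = -5517*(-1/7644) = 1839/2548 ≈ 0.72174)
1/s = 1/(1839/2548) = 2548/1839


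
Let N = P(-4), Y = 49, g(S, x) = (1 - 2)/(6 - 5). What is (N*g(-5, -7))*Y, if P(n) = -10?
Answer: 490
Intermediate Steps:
g(S, x) = -1 (g(S, x) = -1/1 = -1*1 = -1)
N = -10
(N*g(-5, -7))*Y = -10*(-1)*49 = 10*49 = 490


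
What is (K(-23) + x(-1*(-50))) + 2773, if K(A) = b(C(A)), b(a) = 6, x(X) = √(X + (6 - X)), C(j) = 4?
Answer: 2779 + √6 ≈ 2781.4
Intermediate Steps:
x(X) = √6
K(A) = 6
(K(-23) + x(-1*(-50))) + 2773 = (6 + √6) + 2773 = 2779 + √6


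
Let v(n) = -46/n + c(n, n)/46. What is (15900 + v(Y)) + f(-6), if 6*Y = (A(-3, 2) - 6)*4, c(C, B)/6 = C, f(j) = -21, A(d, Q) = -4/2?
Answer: 2923195/184 ≈ 15887.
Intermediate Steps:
A(d, Q) = -2 (A(d, Q) = -4*1/2 = -2)
c(C, B) = 6*C
Y = -16/3 (Y = ((-2 - 6)*4)/6 = (-8*4)/6 = (1/6)*(-32) = -16/3 ≈ -5.3333)
v(n) = -46/n + 3*n/23 (v(n) = -46/n + (6*n)/46 = -46/n + (6*n)*(1/46) = -46/n + 3*n/23)
(15900 + v(Y)) + f(-6) = (15900 + (-46/(-16/3) + (3/23)*(-16/3))) - 21 = (15900 + (-46*(-3/16) - 16/23)) - 21 = (15900 + (69/8 - 16/23)) - 21 = (15900 + 1459/184) - 21 = 2927059/184 - 21 = 2923195/184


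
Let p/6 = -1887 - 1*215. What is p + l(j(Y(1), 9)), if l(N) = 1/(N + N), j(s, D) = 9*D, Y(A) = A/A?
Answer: -2043143/162 ≈ -12612.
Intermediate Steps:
Y(A) = 1
p = -12612 (p = 6*(-1887 - 1*215) = 6*(-1887 - 215) = 6*(-2102) = -12612)
l(N) = 1/(2*N)
p + l(j(Y(1), 9)) = -12612 + 1/(2*((9*9))) = -12612 + (½)/81 = -12612 + (½)*(1/81) = -12612 + 1/162 = -2043143/162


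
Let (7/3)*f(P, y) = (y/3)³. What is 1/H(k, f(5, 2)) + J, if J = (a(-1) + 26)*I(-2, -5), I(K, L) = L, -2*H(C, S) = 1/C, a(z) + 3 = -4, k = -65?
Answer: 35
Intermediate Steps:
a(z) = -7 (a(z) = -3 - 4 = -7)
f(P, y) = y³/63 (f(P, y) = 3*(y/3)³/7 = 3*(y³/27)/7 = y³/63)
H(C, S) = -1/(2*C)
J = -95 (J = (-7 + 26)*(-5) = 19*(-5) = -95)
1/H(k, f(5, 2)) + J = 1/(-½/(-65)) - 95 = 1/(-½*(-1/65)) - 95 = 1/(1/130) - 95 = 130 - 95 = 35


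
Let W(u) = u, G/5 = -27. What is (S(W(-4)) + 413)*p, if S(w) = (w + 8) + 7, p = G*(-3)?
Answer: 171720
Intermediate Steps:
G = -135 (G = 5*(-27) = -135)
p = 405 (p = -135*(-3) = 405)
S(w) = 15 + w (S(w) = (8 + w) + 7 = 15 + w)
(S(W(-4)) + 413)*p = ((15 - 4) + 413)*405 = (11 + 413)*405 = 424*405 = 171720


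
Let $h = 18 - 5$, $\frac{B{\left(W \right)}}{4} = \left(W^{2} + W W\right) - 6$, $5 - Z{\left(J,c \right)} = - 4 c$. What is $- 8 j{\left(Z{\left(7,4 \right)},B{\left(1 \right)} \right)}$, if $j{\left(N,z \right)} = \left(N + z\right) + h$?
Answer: $-144$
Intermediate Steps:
$Z{\left(J,c \right)} = 5 + 4 c$ ($Z{\left(J,c \right)} = 5 - - 4 c = 5 + 4 c$)
$B{\left(W \right)} = -24 + 8 W^{2}$ ($B{\left(W \right)} = 4 \left(\left(W^{2} + W W\right) - 6\right) = 4 \left(\left(W^{2} + W^{2}\right) - 6\right) = 4 \left(2 W^{2} - 6\right) = 4 \left(-6 + 2 W^{2}\right) = -24 + 8 W^{2}$)
$h = 13$ ($h = 18 - 5 = 13$)
$j{\left(N,z \right)} = 13 + N + z$ ($j{\left(N,z \right)} = \left(N + z\right) + 13 = 13 + N + z$)
$- 8 j{\left(Z{\left(7,4 \right)},B{\left(1 \right)} \right)} = - 8 \left(13 + \left(5 + 4 \cdot 4\right) - \left(24 - 8 \cdot 1^{2}\right)\right) = - 8 \left(13 + \left(5 + 16\right) + \left(-24 + 8 \cdot 1\right)\right) = - 8 \left(13 + 21 + \left(-24 + 8\right)\right) = - 8 \left(13 + 21 - 16\right) = \left(-8\right) 18 = -144$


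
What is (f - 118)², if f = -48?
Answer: 27556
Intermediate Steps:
(f - 118)² = (-48 - 118)² = (-166)² = 27556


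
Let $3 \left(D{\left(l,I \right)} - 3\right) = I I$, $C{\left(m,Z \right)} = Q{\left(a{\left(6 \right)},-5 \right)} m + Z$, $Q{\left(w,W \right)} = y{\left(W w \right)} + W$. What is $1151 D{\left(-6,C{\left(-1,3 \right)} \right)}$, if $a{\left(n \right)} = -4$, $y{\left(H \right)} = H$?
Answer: $58701$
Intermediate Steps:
$Q{\left(w,W \right)} = W + W w$ ($Q{\left(w,W \right)} = W w + W = W + W w$)
$C{\left(m,Z \right)} = Z + 15 m$ ($C{\left(m,Z \right)} = - 5 \left(1 - 4\right) m + Z = \left(-5\right) \left(-3\right) m + Z = 15 m + Z = Z + 15 m$)
$D{\left(l,I \right)} = 3 + \frac{I^{2}}{3}$ ($D{\left(l,I \right)} = 3 + \frac{I I}{3} = 3 + \frac{I^{2}}{3}$)
$1151 D{\left(-6,C{\left(-1,3 \right)} \right)} = 1151 \left(3 + \frac{\left(3 + 15 \left(-1\right)\right)^{2}}{3}\right) = 1151 \left(3 + \frac{\left(3 - 15\right)^{2}}{3}\right) = 1151 \left(3 + \frac{\left(-12\right)^{2}}{3}\right) = 1151 \left(3 + \frac{1}{3} \cdot 144\right) = 1151 \left(3 + 48\right) = 1151 \cdot 51 = 58701$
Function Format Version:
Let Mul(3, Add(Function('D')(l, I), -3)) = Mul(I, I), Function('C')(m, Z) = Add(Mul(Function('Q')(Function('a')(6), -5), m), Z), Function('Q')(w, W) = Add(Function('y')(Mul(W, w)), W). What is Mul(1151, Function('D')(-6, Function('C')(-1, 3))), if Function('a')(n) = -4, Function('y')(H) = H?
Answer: 58701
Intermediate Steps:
Function('Q')(w, W) = Add(W, Mul(W, w)) (Function('Q')(w, W) = Add(Mul(W, w), W) = Add(W, Mul(W, w)))
Function('C')(m, Z) = Add(Z, Mul(15, m)) (Function('C')(m, Z) = Add(Mul(Mul(-5, Add(1, -4)), m), Z) = Add(Mul(Mul(-5, -3), m), Z) = Add(Mul(15, m), Z) = Add(Z, Mul(15, m)))
Function('D')(l, I) = Add(3, Mul(Rational(1, 3), Pow(I, 2))) (Function('D')(l, I) = Add(3, Mul(Rational(1, 3), Mul(I, I))) = Add(3, Mul(Rational(1, 3), Pow(I, 2))))
Mul(1151, Function('D')(-6, Function('C')(-1, 3))) = Mul(1151, Add(3, Mul(Rational(1, 3), Pow(Add(3, Mul(15, -1)), 2)))) = Mul(1151, Add(3, Mul(Rational(1, 3), Pow(Add(3, -15), 2)))) = Mul(1151, Add(3, Mul(Rational(1, 3), Pow(-12, 2)))) = Mul(1151, Add(3, Mul(Rational(1, 3), 144))) = Mul(1151, Add(3, 48)) = Mul(1151, 51) = 58701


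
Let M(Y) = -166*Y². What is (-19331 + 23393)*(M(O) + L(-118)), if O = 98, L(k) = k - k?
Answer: -6475900368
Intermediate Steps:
L(k) = 0
(-19331 + 23393)*(M(O) + L(-118)) = (-19331 + 23393)*(-166*98² + 0) = 4062*(-166*9604 + 0) = 4062*(-1594264 + 0) = 4062*(-1594264) = -6475900368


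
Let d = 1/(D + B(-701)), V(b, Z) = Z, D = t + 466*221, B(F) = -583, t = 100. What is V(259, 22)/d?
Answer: 2255066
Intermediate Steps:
D = 103086 (D = 100 + 466*221 = 100 + 102986 = 103086)
d = 1/102503 (d = 1/(103086 - 583) = 1/102503 ≈ 9.7558e-6)
V(259, 22)/d = 22/(1/102503) = 22*102503 = 2255066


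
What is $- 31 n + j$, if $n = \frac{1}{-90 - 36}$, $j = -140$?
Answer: $- \frac{17609}{126} \approx -139.75$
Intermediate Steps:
$n = - \frac{1}{126}$ ($n = \frac{1}{-126} = - \frac{1}{126} \approx -0.0079365$)
$- 31 n + j = \left(-31\right) \left(- \frac{1}{126}\right) - 140 = \frac{31}{126} - 140 = - \frac{17609}{126}$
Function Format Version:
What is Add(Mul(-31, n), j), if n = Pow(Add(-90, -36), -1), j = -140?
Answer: Rational(-17609, 126) ≈ -139.75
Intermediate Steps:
n = Rational(-1, 126) (n = Pow(-126, -1) = Rational(-1, 126) ≈ -0.0079365)
Add(Mul(-31, n), j) = Add(Mul(-31, Rational(-1, 126)), -140) = Add(Rational(31, 126), -140) = Rational(-17609, 126)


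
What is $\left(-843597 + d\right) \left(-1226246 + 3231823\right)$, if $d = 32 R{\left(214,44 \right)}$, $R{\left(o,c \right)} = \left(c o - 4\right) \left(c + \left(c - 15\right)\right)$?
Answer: $42403583590795$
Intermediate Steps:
$R{\left(o,c \right)} = \left(-15 + 2 c\right) \left(-4 + c o\right)$ ($R{\left(o,c \right)} = \left(-4 + c o\right) \left(c + \left(-15 + c\right)\right) = \left(-4 + c o\right) \left(-15 + 2 c\right) = \left(-15 + 2 c\right) \left(-4 + c o\right)$)
$d = 21986432$ ($d = 32 \left(60 - 352 - 660 \cdot 214 + 2 \cdot 214 \cdot 44^{2}\right) = 32 \left(60 - 352 - 141240 + 2 \cdot 214 \cdot 1936\right) = 32 \left(60 - 352 - 141240 + 828608\right) = 32 \cdot 687076 = 21986432$)
$\left(-843597 + d\right) \left(-1226246 + 3231823\right) = \left(-843597 + 21986432\right) \left(-1226246 + 3231823\right) = 21142835 \cdot 2005577 = 42403583590795$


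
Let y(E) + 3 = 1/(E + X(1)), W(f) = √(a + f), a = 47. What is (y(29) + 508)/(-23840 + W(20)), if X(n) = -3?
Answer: -52173840/2462830643 - 4377*√67/4925661286 ≈ -0.021192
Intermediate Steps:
W(f) = √(47 + f)
y(E) = -3 + 1/(-3 + E) (y(E) = -3 + 1/(E - 3) = -3 + 1/(-3 + E))
(y(29) + 508)/(-23840 + W(20)) = ((10 - 3*29)/(-3 + 29) + 508)/(-23840 + √(47 + 20)) = ((10 - 87)/26 + 508)/(-23840 + √67) = ((1/26)*(-77) + 508)/(-23840 + √67) = (-77/26 + 508)/(-23840 + √67) = 13131/(26*(-23840 + √67))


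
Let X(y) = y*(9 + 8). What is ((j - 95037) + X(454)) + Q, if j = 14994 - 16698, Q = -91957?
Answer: -180980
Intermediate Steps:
X(y) = 17*y (X(y) = y*17 = 17*y)
j = -1704
((j - 95037) + X(454)) + Q = ((-1704 - 95037) + 17*454) - 91957 = (-96741 + 7718) - 91957 = -89023 - 91957 = -180980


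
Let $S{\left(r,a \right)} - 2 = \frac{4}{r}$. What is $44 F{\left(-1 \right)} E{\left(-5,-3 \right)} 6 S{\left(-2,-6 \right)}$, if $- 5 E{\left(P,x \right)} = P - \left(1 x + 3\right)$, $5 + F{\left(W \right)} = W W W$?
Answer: $0$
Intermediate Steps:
$F{\left(W \right)} = -5 + W^{3}$ ($F{\left(W \right)} = -5 + W W W = -5 + W^{2} W = -5 + W^{3}$)
$S{\left(r,a \right)} = 2 + \frac{4}{r}$
$E{\left(P,x \right)} = \frac{3}{5} - \frac{P}{5} + \frac{x}{5}$ ($E{\left(P,x \right)} = - \frac{P - \left(1 x + 3\right)}{5} = - \frac{P - \left(x + 3\right)}{5} = - \frac{P - \left(3 + x\right)}{5} = - \frac{-3 + P - x}{5} = \frac{3}{5} - \frac{P}{5} + \frac{x}{5}$)
$44 F{\left(-1 \right)} E{\left(-5,-3 \right)} 6 S{\left(-2,-6 \right)} = 44 \left(-5 + \left(-1\right)^{3}\right) \left(\frac{3}{5} - -1 + \frac{1}{5} \left(-3\right)\right) 6 \left(2 + \frac{4}{-2}\right) = 44 \left(-5 - 1\right) \left(\frac{3}{5} + 1 - \frac{3}{5}\right) 6 \left(2 + 4 \left(- \frac{1}{2}\right)\right) = 44 \left(-6\right) 1 \cdot 6 \left(2 - 2\right) = 44 \left(\left(-6\right) 6\right) 0 = 44 \left(-36\right) 0 = \left(-1584\right) 0 = 0$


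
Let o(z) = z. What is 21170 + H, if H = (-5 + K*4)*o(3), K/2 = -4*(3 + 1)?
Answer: 20771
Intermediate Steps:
K = -32 (K = 2*(-4*(3 + 1)) = 2*(-4*4) = 2*(-16) = -32)
H = -399 (H = (-5 - 32*4)*3 = (-5 - 128)*3 = -133*3 = -399)
21170 + H = 21170 - 399 = 20771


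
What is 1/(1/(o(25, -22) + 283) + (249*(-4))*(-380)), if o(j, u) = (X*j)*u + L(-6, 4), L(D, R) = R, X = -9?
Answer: 5237/1982099761 ≈ 2.6421e-6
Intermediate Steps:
o(j, u) = 4 - 9*j*u (o(j, u) = (-9*j)*u + 4 = -9*j*u + 4 = 4 - 9*j*u)
1/(1/(o(25, -22) + 283) + (249*(-4))*(-380)) = 1/(1/((4 - 9*25*(-22)) + 283) + (249*(-4))*(-380)) = 1/(1/((4 + 4950) + 283) - 996*(-380)) = 1/(1/(4954 + 283) + 378480) = 1/(1/5237 + 378480) = 1/(1982099761/5237) = 5237/1982099761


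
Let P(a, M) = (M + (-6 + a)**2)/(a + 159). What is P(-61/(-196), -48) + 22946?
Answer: 140431213857/6120100 ≈ 22946.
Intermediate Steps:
P(a, M) = (M + (-6 + a)**2)/(159 + a)
P(-61/(-196), -48) + 22946 = (-48 + (-6 - 61/(-196))**2)/(159 - 61/(-196)) + 22946 = (-48 + (-6 - 61*(-1/196))**2)/(159 - 61*(-1/196)) + 22946 = (-48 + (-6 + 61/196)**2)/(159 + 61/196) + 22946 = (-48 + (-1115/196)**2)/(31225/196) + 22946 = 196*(-48 + 1243225/38416)/31225 + 22946 = (196/31225)*(-600743/38416) + 22946 = -600743/6120100 + 22946 = 140431213857/6120100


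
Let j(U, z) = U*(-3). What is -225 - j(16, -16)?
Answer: -177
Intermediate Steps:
j(U, z) = -3*U
-225 - j(16, -16) = -225 - (-3)*16 = -225 - 1*(-48) = -225 + 48 = -177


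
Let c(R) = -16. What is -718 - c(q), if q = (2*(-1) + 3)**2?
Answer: -702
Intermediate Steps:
q = 1 (q = (-2 + 3)**2 = 1**2 = 1)
-718 - c(q) = -718 - 1*(-16) = -718 + 16 = -702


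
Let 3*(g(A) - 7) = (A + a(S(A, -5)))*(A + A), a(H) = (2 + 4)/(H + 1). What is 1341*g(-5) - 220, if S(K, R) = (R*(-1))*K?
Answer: 65269/2 ≈ 32635.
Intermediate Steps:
S(K, R) = -K*R (S(K, R) = (-R)*K = -K*R)
a(H) = 6/(1 + H)
g(A) = 7 + 2*A*(A + 6/(1 + 5*A))/3 (g(A) = 7 + ((A + 6/(1 - 1*A*(-5)))*(A + A))/3 = 7 + ((A + 6/(1 + 5*A))*(2*A))/3 = 7 + (2*A*(A + 6/(1 + 5*A)))/3 = 7 + 2*A*(A + 6/(1 + 5*A))/3)
1341*g(-5) - 220 = 1341*((21 + 2*(-5)² + 10*(-5)³ + 117*(-5))/(3*(1 + 5*(-5)))) - 220 = 1341*((21 + 2*25 + 10*(-125) - 585)/(3*(1 - 25))) - 220 = 1341*((⅓)*(21 + 50 - 1250 - 585)/(-24)) - 220 = 1341*((⅓)*(-1/24)*(-1764)) - 220 = 1341*(49/2) - 220 = 65709/2 - 220 = 65269/2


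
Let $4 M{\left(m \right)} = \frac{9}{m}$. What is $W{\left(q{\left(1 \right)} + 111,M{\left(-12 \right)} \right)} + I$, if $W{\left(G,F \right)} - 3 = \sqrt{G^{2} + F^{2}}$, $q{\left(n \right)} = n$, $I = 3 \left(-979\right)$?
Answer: $-2934 + \frac{\sqrt{3211273}}{16} \approx -2822.0$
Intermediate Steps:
$I = -2937$
$M{\left(m \right)} = \frac{9}{4 m}$ ($M{\left(m \right)} = \frac{9 \frac{1}{m}}{4} = \frac{9}{4 m}$)
$W{\left(G,F \right)} = 3 + \sqrt{F^{2} + G^{2}}$ ($W{\left(G,F \right)} = 3 + \sqrt{G^{2} + F^{2}} = 3 + \sqrt{F^{2} + G^{2}}$)
$W{\left(q{\left(1 \right)} + 111,M{\left(-12 \right)} \right)} + I = \left(3 + \sqrt{\left(\frac{9}{4 \left(-12\right)}\right)^{2} + \left(1 + 111\right)^{2}}\right) - 2937 = \left(3 + \sqrt{\left(\frac{9}{4} \left(- \frac{1}{12}\right)\right)^{2} + 112^{2}}\right) - 2937 = \left(3 + \sqrt{\left(- \frac{3}{16}\right)^{2} + 12544}\right) - 2937 = \left(3 + \sqrt{\frac{9}{256} + 12544}\right) - 2937 = \left(3 + \sqrt{\frac{3211273}{256}}\right) - 2937 = \left(3 + \frac{\sqrt{3211273}}{16}\right) - 2937 = -2934 + \frac{\sqrt{3211273}}{16}$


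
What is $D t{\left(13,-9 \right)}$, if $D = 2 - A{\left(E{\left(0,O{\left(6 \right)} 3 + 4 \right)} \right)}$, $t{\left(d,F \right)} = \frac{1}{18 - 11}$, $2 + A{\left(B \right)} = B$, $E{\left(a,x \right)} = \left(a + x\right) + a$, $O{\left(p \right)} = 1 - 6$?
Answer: $\frac{15}{7} \approx 2.1429$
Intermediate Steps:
$O{\left(p \right)} = -5$ ($O{\left(p \right)} = 1 - 6 = -5$)
$E{\left(a,x \right)} = x + 2 a$
$A{\left(B \right)} = -2 + B$
$t{\left(d,F \right)} = \frac{1}{7}$
$D = 15$ ($D = 2 - \left(-2 + \left(\left(\left(-5\right) 3 + 4\right) + 2 \cdot 0\right)\right) = 2 - \left(-2 + \left(\left(-15 + 4\right) + 0\right)\right) = 2 - \left(-2 + \left(-11 + 0\right)\right) = 2 - \left(-2 - 11\right) = 2 - -13 = 2 + 13 = 15$)
$D t{\left(13,-9 \right)} = 15 \cdot \frac{1}{7} = \frac{15}{7}$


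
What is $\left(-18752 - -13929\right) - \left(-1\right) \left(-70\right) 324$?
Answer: $-27503$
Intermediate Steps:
$\left(-18752 - -13929\right) - \left(-1\right) \left(-70\right) 324 = \left(-18752 + 13929\right) - 70 \cdot 324 = -4823 - 22680 = -27503$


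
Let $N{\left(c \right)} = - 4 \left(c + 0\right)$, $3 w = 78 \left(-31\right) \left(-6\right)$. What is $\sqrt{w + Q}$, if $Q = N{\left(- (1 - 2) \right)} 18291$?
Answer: $6 i \sqrt{1898} \approx 261.4 i$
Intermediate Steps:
$w = 4836$ ($w = \frac{78 \left(-31\right) \left(-6\right)}{3} = \frac{\left(-2418\right) \left(-6\right)}{3} = \frac{1}{3} \cdot 14508 = 4836$)
$N{\left(c \right)} = - 4 c$
$Q = -73164$ ($Q = - 4 \left(- (1 - 2)\right) 18291 = - 4 \left(\left(-1\right) \left(-1\right)\right) 18291 = \left(-4\right) 1 \cdot 18291 = \left(-4\right) 18291 = -73164$)
$\sqrt{w + Q} = \sqrt{4836 - 73164} = \sqrt{-68328} = 6 i \sqrt{1898}$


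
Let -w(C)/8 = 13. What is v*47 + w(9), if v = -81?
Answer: -3911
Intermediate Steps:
w(C) = -104 (w(C) = -8*13 = -104)
v*47 + w(9) = -81*47 - 104 = -3807 - 104 = -3911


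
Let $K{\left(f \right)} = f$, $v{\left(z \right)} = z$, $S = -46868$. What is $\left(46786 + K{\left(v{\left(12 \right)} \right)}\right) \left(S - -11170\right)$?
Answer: $-1670595004$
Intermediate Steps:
$\left(46786 + K{\left(v{\left(12 \right)} \right)}\right) \left(S - -11170\right) = \left(46786 + 12\right) \left(-46868 - -11170\right) = 46798 \left(-46868 + \left(-10651 + 21821\right)\right) = 46798 \left(-46868 + 11170\right) = 46798 \left(-35698\right) = -1670595004$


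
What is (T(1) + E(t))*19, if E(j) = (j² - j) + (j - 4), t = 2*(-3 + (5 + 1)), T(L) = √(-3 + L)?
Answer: 608 + 19*I*√2 ≈ 608.0 + 26.87*I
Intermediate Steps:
t = 6 (t = 2*(-3 + 6) = 2*3 = 6)
E(j) = -4 + j² (E(j) = (j² - j) + (-4 + j) = -4 + j²)
(T(1) + E(t))*19 = (√(-3 + 1) + (-4 + 6²))*19 = (√(-2) + (-4 + 36))*19 = (I*√2 + 32)*19 = (32 + I*√2)*19 = 608 + 19*I*√2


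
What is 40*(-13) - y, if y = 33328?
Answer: -33848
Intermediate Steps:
40*(-13) - y = 40*(-13) - 1*33328 = -520 - 33328 = -33848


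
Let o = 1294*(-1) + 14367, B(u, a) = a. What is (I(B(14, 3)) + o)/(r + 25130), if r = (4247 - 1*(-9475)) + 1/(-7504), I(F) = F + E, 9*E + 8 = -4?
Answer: 294336896/874636221 ≈ 0.33652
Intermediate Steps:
E = -4/3 (E = -8/9 + (1/9)*(-4) = -8/9 - 4/9 = -4/3 ≈ -1.3333)
o = 13073 (o = -1294 + 14367 = 13073)
I(F) = -4/3 + F (I(F) = F - 4/3 = -4/3 + F)
r = 102969887/7504 (r = (4247 + 9475) - 1/7504 = 13722 - 1/7504 = 102969887/7504 ≈ 13722.)
(I(B(14, 3)) + o)/(r + 25130) = ((-4/3 + 3) + 13073)/(102969887/7504 + 25130) = (5/3 + 13073)/(291545407/7504) = (39224/3)*(7504/291545407) = 294336896/874636221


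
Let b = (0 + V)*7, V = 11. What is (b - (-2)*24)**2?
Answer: 15625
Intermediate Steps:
b = 77 (b = (0 + 11)*7 = 11*7 = 77)
(b - (-2)*24)**2 = (77 - (-2)*24)**2 = (77 - 1*(-48))**2 = (77 + 48)**2 = 125**2 = 15625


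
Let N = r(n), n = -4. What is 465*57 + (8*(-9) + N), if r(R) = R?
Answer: 26429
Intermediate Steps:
N = -4
465*57 + (8*(-9) + N) = 465*57 + (8*(-9) - 4) = 26505 + (-72 - 4) = 26505 - 76 = 26429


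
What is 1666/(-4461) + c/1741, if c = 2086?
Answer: 6405140/7766601 ≈ 0.82470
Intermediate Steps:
1666/(-4461) + c/1741 = 1666/(-4461) + 2086/1741 = 1666*(-1/4461) + 2086*(1/1741) = -1666/4461 + 2086/1741 = 6405140/7766601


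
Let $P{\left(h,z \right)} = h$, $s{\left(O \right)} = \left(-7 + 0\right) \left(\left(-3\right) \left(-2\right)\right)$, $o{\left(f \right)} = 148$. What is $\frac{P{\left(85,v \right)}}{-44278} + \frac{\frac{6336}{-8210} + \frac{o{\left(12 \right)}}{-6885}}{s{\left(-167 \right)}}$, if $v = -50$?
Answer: $\frac{89177958091}{5255988331230} \approx 0.016967$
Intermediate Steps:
$s{\left(O \right)} = -42$ ($s{\left(O \right)} = \left(-7\right) 6 = -42$)
$\frac{P{\left(85,v \right)}}{-44278} + \frac{\frac{6336}{-8210} + \frac{o{\left(12 \right)}}{-6885}}{s{\left(-167 \right)}} = \frac{85}{-44278} + \frac{\frac{6336}{-8210} + \frac{148}{-6885}}{-42} = 85 \left(- \frac{1}{44278}\right) + \left(6336 \left(- \frac{1}{8210}\right) + 148 \left(- \frac{1}{6885}\right)\right) \left(- \frac{1}{42}\right) = - \frac{85}{44278} + \left(- \frac{3168}{4105} - \frac{148}{6885}\right) \left(- \frac{1}{42}\right) = - \frac{85}{44278} - - \frac{2241922}{118704285} = - \frac{85}{44278} + \frac{2241922}{118704285} = \frac{89177958091}{5255988331230}$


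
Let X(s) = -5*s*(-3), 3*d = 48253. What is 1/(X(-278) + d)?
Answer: 3/35743 ≈ 8.3933e-5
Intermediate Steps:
d = 48253/3 (d = (⅓)*48253 = 48253/3 ≈ 16084.)
X(s) = 15*s
1/(X(-278) + d) = 1/(15*(-278) + 48253/3) = 1/(-4170 + 48253/3) = 1/(35743/3) = 3/35743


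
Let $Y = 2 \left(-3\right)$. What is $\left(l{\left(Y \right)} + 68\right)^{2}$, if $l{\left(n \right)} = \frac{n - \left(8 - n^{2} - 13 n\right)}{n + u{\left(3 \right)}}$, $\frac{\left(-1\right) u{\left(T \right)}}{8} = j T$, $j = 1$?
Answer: $\frac{1098304}{225} \approx 4881.4$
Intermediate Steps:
$u{\left(T \right)} = - 8 T$ ($u{\left(T \right)} = - 8 \cdot 1 T = - 8 T$)
$Y = -6$
$l{\left(n \right)} = \frac{-8 + n^{2} + 14 n}{-24 + n}$ ($l{\left(n \right)} = \frac{n - \left(8 - n^{2} - 13 n\right)}{n - 24} = \frac{n + \left(-8 + n^{2} + 13 n\right)}{n - 24} = \frac{-8 + n^{2} + 14 n}{-24 + n}$)
$\left(l{\left(Y \right)} + 68\right)^{2} = \left(\frac{-8 + \left(-6\right)^{2} + 14 \left(-6\right)}{-24 - 6} + 68\right)^{2} = \left(\frac{-8 + 36 - 84}{-30} + 68\right)^{2} = \left(\left(- \frac{1}{30}\right) \left(-56\right) + 68\right)^{2} = \left(\frac{28}{15} + 68\right)^{2} = \left(\frac{1048}{15}\right)^{2} = \frac{1098304}{225}$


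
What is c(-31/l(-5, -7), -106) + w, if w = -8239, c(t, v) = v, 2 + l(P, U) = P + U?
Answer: -8345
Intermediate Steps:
l(P, U) = -2 + P + U (l(P, U) = -2 + (P + U) = -2 + P + U)
c(-31/l(-5, -7), -106) + w = -106 - 8239 = -8345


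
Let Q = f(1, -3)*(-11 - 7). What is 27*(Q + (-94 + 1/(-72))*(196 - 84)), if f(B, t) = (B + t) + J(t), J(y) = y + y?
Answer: -280410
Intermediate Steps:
J(y) = 2*y
f(B, t) = B + 3*t (f(B, t) = (B + t) + 2*t = B + 3*t)
Q = 144 (Q = (1 + 3*(-3))*(-11 - 7) = (1 - 9)*(-18) = -8*(-18) = 144)
27*(Q + (-94 + 1/(-72))*(196 - 84)) = 27*(144 + (-94 + 1/(-72))*(196 - 84)) = 27*(144 + (-94 - 1/72)*112) = 27*(144 - 6769/72*112) = 27*(144 - 94766/9) = 27*(-93470/9) = -280410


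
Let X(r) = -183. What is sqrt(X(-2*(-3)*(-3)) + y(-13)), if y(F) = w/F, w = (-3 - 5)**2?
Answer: I*sqrt(31759)/13 ≈ 13.708*I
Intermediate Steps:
w = 64 (w = (-8)**2 = 64)
y(F) = 64/F
sqrt(X(-2*(-3)*(-3)) + y(-13)) = sqrt(-183 + 64/(-13)) = sqrt(-183 + 64*(-1/13)) = sqrt(-183 - 64/13) = sqrt(-2443/13) = I*sqrt(31759)/13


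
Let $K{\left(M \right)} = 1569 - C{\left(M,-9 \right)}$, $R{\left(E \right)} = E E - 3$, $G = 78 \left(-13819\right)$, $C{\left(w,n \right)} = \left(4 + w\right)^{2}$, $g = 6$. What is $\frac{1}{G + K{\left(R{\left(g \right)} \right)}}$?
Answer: $- \frac{1}{1077682} \approx -9.2792 \cdot 10^{-7}$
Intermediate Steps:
$G = -1077882$
$R{\left(E \right)} = -3 + E^{2}$ ($R{\left(E \right)} = E^{2} - 3 = -3 + E^{2}$)
$K{\left(M \right)} = 1569 - \left(4 + M\right)^{2}$
$\frac{1}{G + K{\left(R{\left(g \right)} \right)}} = \frac{1}{-1077882 + \left(1569 - \left(4 - \left(3 - 6^{2}\right)\right)^{2}\right)} = \frac{1}{-1077882 + \left(1569 - \left(4 + \left(-3 + 36\right)\right)^{2}\right)} = \frac{1}{-1077882 + \left(1569 - \left(4 + 33\right)^{2}\right)} = \frac{1}{-1077882 + \left(1569 - 37^{2}\right)} = \frac{1}{-1077882 + \left(1569 - 1369\right)} = \frac{1}{-1077882 + 200} = \frac{1}{-1077682} = - \frac{1}{1077682}$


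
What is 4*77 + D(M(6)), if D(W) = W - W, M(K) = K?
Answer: 308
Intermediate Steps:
D(W) = 0
4*77 + D(M(6)) = 4*77 + 0 = 308 + 0 = 308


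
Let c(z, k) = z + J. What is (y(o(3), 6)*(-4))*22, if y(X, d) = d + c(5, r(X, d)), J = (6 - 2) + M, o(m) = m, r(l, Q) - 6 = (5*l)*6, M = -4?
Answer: -968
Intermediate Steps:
r(l, Q) = 6 + 30*l (r(l, Q) = 6 + (5*l)*6 = 6 + 30*l)
J = 0 (J = (6 - 2) - 4 = 4 - 4 = 0)
c(z, k) = z (c(z, k) = z + 0 = z)
y(X, d) = 5 + d (y(X, d) = d + 5 = 5 + d)
(y(o(3), 6)*(-4))*22 = ((5 + 6)*(-4))*22 = (11*(-4))*22 = -44*22 = -968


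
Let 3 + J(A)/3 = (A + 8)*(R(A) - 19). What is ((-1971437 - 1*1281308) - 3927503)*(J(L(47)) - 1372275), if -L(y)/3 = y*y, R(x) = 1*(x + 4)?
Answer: -937150962241680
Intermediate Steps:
R(x) = 4 + x (R(x) = 1*(4 + x) = 4 + x)
L(y) = -3*y² (L(y) = -3*y*y = -3*y²)
J(A) = -9 + 3*(-15 + A)*(8 + A) (J(A) = -9 + 3*((A + 8)*((4 + A) - 19)) = -9 + 3*((8 + A)*(-15 + A)) = -9 + 3*((-15 + A)*(8 + A)) = -9 + 3*(-15 + A)*(8 + A))
((-1971437 - 1*1281308) - 3927503)*(J(L(47)) - 1372275) = ((-1971437 - 1*1281308) - 3927503)*((-369 - (-63)*47² + 3*(-3*47²)²) - 1372275) = ((-1971437 - 1281308) - 3927503)*((-369 - (-63)*2209 + 3*(-3*2209)²) - 1372275) = (-3252745 - 3927503)*((-369 - 21*(-6627) + 3*(-6627)²) - 1372275) = -7180248*((-369 + 139167 + 3*43917129) - 1372275) = -7180248*((-369 + 139167 + 131751387) - 1372275) = -7180248*(131890185 - 1372275) = -7180248*130517910 = -937150962241680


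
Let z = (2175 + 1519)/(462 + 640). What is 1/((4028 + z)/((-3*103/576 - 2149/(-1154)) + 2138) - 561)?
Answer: -26117737763/14602834539123 ≈ -0.0017885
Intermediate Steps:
z = 1847/551 (z = 3694/1102 = 3694*(1/1102) = 1847/551 ≈ 3.3521)
1/((4028 + z)/((-3*103/576 - 2149/(-1154)) + 2138) - 561) = 1/((4028 + 1847/551)/((-3*103/576 - 2149/(-1154)) + 2138) - 561) = 1/(2221275/(551*((-309*1/576 - 2149*(-1/1154)) + 2138)) - 561) = 1/(2221275/(551*((-103/192 + 2149/1154) + 2138)) - 561) = 1/(2221275/(551*(146873/110784 + 2138)) - 561) = 1/(2221275/(551*(237003065/110784)) - 561) = 1/((2221275/551)*(110784/237003065) - 561) = 1/(49216345920/26117737763 - 561) = 1/(-14602834539123/26117737763) = -26117737763/14602834539123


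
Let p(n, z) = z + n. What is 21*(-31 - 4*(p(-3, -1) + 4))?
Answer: -651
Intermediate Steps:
p(n, z) = n + z
21*(-31 - 4*(p(-3, -1) + 4)) = 21*(-31 - 4*((-3 - 1) + 4)) = 21*(-31 - 4*(-4 + 4)) = 21*(-31 - 4*0) = 21*(-31 + 0) = 21*(-31) = -651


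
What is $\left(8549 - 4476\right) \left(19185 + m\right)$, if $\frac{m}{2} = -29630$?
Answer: $-163225475$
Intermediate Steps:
$m = -59260$ ($m = 2 \left(-29630\right) = -59260$)
$\left(8549 - 4476\right) \left(19185 + m\right) = \left(8549 - 4476\right) \left(19185 - 59260\right) = 4073 \left(-40075\right) = -163225475$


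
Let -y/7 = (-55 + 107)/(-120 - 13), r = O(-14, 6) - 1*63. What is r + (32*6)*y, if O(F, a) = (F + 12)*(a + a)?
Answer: 8331/19 ≈ 438.47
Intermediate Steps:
O(F, a) = 2*a*(12 + F) (O(F, a) = (12 + F)*(2*a) = 2*a*(12 + F))
r = -87 (r = 2*6*(12 - 14) - 1*63 = 2*6*(-2) - 63 = -24 - 63 = -87)
y = 52/19 (y = -7*(-55 + 107)/(-120 - 13) = -364/(-133) = -364*(-1)/133 = -7*(-52/133) = 52/19 ≈ 2.7368)
r + (32*6)*y = -87 + (32*6)*(52/19) = -87 + 192*(52/19) = -87 + 9984/19 = 8331/19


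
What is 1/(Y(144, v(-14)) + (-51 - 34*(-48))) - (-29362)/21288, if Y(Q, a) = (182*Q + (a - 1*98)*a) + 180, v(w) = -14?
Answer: 433643341/314391828 ≈ 1.3793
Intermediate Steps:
Y(Q, a) = 180 + 182*Q + a*(-98 + a) (Y(Q, a) = (182*Q + (a - 98)*a) + 180 = (182*Q + (-98 + a)*a) + 180 = (182*Q + a*(-98 + a)) + 180 = 180 + 182*Q + a*(-98 + a))
1/(Y(144, v(-14)) + (-51 - 34*(-48))) - (-29362)/21288 = 1/((180 + (-14)**2 - 98*(-14) + 182*144) + (-51 - 34*(-48))) - (-29362)/21288 = 1/((180 + 196 + 1372 + 26208) + (-51 + 1632)) - (-29362)/21288 = 1/(27956 + 1581) - 1*(-14681/10644) = 1/29537 + 14681/10644 = 433643341/314391828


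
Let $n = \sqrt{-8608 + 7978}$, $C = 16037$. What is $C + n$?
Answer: $16037 + 3 i \sqrt{70} \approx 16037.0 + 25.1 i$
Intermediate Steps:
$n = 3 i \sqrt{70}$ ($n = \sqrt{-630} = 3 i \sqrt{70} \approx 25.1 i$)
$C + n = 16037 + 3 i \sqrt{70}$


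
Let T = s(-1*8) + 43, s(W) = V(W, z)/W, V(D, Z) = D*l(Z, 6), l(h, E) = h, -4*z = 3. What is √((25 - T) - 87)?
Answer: I*√417/2 ≈ 10.21*I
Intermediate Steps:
z = -¾ (z = -¼*3 = -¾ ≈ -0.75000)
V(D, Z) = D*Z
s(W) = -¾ (s(W) = (W*(-¾))/W = (-3*W/4)/W = -¾)
T = 169/4 (T = -¾ + 43 = 169/4 ≈ 42.250)
√((25 - T) - 87) = √((25 - 1*169/4) - 87) = √((25 - 169/4) - 87) = √(-69/4 - 87) = √(-417/4) = I*√417/2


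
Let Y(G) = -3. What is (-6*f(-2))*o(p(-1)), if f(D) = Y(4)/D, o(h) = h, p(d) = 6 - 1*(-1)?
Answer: -63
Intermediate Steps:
p(d) = 7 (p(d) = 6 + 1 = 7)
f(D) = -3/D
(-6*f(-2))*o(p(-1)) = -(-18)/(-2)*7 = -(-18)*(-1)/2*7 = -6*3/2*7 = -9*7 = -63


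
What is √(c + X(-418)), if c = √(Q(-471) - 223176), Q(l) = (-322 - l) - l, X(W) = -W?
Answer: √(418 + 2*I*√55639) ≈ 22.894 + 10.303*I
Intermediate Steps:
Q(l) = -322 - 2*l
c = 2*I*√55639 (c = √((-322 - 2*(-471)) - 223176) = √((-322 + 942) - 223176) = √(620 - 223176) = √(-222556) = 2*I*√55639 ≈ 471.76*I)
√(c + X(-418)) = √(2*I*√55639 - 1*(-418)) = √(2*I*√55639 + 418) = √(418 + 2*I*√55639)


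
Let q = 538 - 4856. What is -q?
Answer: 4318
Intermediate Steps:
q = -4318
-q = -1*(-4318) = 4318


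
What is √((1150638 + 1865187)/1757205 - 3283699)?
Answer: I*√45063555693663606/117147 ≈ 1812.1*I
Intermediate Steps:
√((1150638 + 1865187)/1757205 - 3283699) = √(3015825*(1/1757205) - 3283699) = √(201055/117147 - 3283699) = √(-384675285698/117147) = I*√45063555693663606/117147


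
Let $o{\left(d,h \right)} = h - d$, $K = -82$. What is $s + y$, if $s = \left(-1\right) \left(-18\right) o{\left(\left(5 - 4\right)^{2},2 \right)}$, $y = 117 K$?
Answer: $-9576$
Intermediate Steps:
$y = -9594$ ($y = 117 \left(-82\right) = -9594$)
$s = 18$ ($s = \left(-1\right) \left(-18\right) \left(2 - \left(5 - 4\right)^{2}\right) = 18 \left(2 - 1^{2}\right) = 18 \left(2 - 1\right) = 18 \cdot 1 = 18$)
$s + y = 18 - 9594 = -9576$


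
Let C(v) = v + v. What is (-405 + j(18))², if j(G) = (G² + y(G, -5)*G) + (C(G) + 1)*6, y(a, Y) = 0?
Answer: 19881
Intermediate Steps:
C(v) = 2*v
j(G) = 6 + G² + 12*G (j(G) = (G² + 0*G) + (2*G + 1)*6 = (G² + 0) + (1 + 2*G)*6 = G² + (6 + 12*G) = 6 + G² + 12*G)
(-405 + j(18))² = (-405 + (6 + 18² + 12*18))² = (-405 + (6 + 324 + 216))² = (-405 + 546)² = 141² = 19881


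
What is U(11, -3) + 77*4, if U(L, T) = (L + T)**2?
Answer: 372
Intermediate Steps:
U(11, -3) + 77*4 = (11 - 3)**2 + 77*4 = 8**2 + 308 = 64 + 308 = 372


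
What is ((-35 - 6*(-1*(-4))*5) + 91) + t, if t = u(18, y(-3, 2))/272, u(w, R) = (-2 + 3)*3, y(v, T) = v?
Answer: -17405/272 ≈ -63.989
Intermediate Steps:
u(w, R) = 3 (u(w, R) = 1*3 = 3)
t = 3/272 ≈ 0.011029
((-35 - 6*(-1*(-4))*5) + 91) + t = ((-35 - 6*(-1*(-4))*5) + 91) + 3/272 = ((-35 - 6*4*5) + 91) + 3/272 = ((-35 - 24*5) + 91) + 3/272 = ((-35 - 1*120) + 91) + 3/272 = ((-35 - 120) + 91) + 3/272 = (-155 + 91) + 3/272 = -64 + 3/272 = -17405/272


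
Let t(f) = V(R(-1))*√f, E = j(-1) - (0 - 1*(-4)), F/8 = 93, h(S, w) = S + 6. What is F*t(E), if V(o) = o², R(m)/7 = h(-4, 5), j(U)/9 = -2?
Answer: 145824*I*√22 ≈ 6.8398e+5*I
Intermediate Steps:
h(S, w) = 6 + S
j(U) = -18 (j(U) = 9*(-2) = -18)
R(m) = 14 (R(m) = 7*(6 - 4) = 7*2 = 14)
F = 744 (F = 8*93 = 744)
E = -22 (E = -18 - (0 - 1*(-4)) = -18 - (0 + 4) = -18 - 1*4 = -18 - 4 = -22)
t(f) = 196*√f (t(f) = 14²*√f = 196*√f)
F*t(E) = 744*(196*√(-22)) = 744*(196*(I*√22)) = 744*(196*I*√22) = 145824*I*√22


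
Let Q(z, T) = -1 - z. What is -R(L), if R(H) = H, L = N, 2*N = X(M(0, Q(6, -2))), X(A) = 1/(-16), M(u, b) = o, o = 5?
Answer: 1/32 ≈ 0.031250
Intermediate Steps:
M(u, b) = 5
X(A) = -1/16
N = -1/32 (N = (½)*(-1/16) = -1/32 ≈ -0.031250)
L = -1/32 ≈ -0.031250
-R(L) = -1*(-1/32) = 1/32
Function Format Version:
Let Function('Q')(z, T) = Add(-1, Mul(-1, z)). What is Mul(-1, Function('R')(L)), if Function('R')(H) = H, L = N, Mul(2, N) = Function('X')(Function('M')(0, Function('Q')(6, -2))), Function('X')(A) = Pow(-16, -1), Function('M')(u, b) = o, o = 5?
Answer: Rational(1, 32) ≈ 0.031250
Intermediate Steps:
Function('M')(u, b) = 5
Function('X')(A) = Rational(-1, 16)
N = Rational(-1, 32) (N = Mul(Rational(1, 2), Rational(-1, 16)) = Rational(-1, 32) ≈ -0.031250)
L = Rational(-1, 32) ≈ -0.031250
Mul(-1, Function('R')(L)) = Mul(-1, Rational(-1, 32)) = Rational(1, 32)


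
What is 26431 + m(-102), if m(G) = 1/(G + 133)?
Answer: 819362/31 ≈ 26431.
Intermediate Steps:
m(G) = 1/(133 + G)
26431 + m(-102) = 26431 + 1/(133 - 102) = 26431 + 1/31 = 819362/31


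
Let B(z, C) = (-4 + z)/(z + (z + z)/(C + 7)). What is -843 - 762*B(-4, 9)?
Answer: -6593/3 ≈ -2197.7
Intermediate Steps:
B(z, C) = (-4 + z)/(z + 2*z/(7 + C)) (B(z, C) = (-4 + z)/(z + (2*z)/(7 + C)) = (-4 + z)/(z + 2*z/(7 + C)))
-843 - 762*B(-4, 9) = -843 - 762*(-28 - 4*9 + 7*(-4) + 9*(-4))/((-4)*(9 + 9)) = -843 - (-381)*(-28 - 36 - 28 - 36)/(2*18) = -843 - (-381)*(-128)/(2*18) = -843 - 762*16/9 = -843 - 4064/3 = -6593/3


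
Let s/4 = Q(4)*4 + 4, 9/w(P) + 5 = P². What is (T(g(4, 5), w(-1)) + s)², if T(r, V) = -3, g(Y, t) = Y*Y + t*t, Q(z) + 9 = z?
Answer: 4489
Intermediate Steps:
w(P) = 9/(-5 + P²)
Q(z) = -9 + z
g(Y, t) = Y² + t²
s = -64 (s = 4*((-9 + 4)*4 + 4) = 4*(-5*4 + 4) = 4*(-20 + 4) = 4*(-16) = -64)
(T(g(4, 5), w(-1)) + s)² = (-3 - 64)² = (-67)² = 4489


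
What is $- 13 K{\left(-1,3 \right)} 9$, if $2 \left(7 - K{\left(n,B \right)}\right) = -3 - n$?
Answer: $-936$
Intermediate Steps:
$K{\left(n,B \right)} = \frac{17}{2} + \frac{n}{2}$ ($K{\left(n,B \right)} = 7 - \frac{-3 - n}{2} = 7 + \left(\frac{3}{2} + \frac{n}{2}\right) = \frac{17}{2} + \frac{n}{2}$)
$- 13 K{\left(-1,3 \right)} 9 = - 13 \left(\frac{17}{2} + \frac{1}{2} \left(-1\right)\right) 9 = - 13 \left(\frac{17}{2} - \frac{1}{2}\right) 9 = \left(-13\right) 8 \cdot 9 = \left(-104\right) 9 = -936$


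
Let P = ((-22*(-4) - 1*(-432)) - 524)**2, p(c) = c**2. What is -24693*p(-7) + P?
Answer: -1209941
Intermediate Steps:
P = 16 (P = ((88 + 432) - 524)**2 = (520 - 524)**2 = (-4)**2 = 16)
-24693*p(-7) + P = -24693*(-7)**2 + 16 = -24693*49 + 16 = -1209957 + 16 = -1209941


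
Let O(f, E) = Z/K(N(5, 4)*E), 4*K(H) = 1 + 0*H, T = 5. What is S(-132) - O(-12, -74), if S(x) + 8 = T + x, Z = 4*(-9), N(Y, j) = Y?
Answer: 9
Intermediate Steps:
K(H) = ¼ (K(H) = (1 + 0*H)/4 = (1 + 0)/4 = (¼)*1 = ¼)
Z = -36
O(f, E) = -144 (O(f, E) = -36/¼ = -36*4 = -144)
S(x) = -3 + x (S(x) = -8 + (5 + x) = -3 + x)
S(-132) - O(-12, -74) = (-3 - 132) - 1*(-144) = -135 + 144 = 9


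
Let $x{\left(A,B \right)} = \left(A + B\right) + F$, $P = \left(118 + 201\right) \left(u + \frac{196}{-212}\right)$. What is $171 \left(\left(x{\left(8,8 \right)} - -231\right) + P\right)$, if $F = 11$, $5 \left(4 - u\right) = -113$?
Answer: $\frac{382842666}{265} \approx 1.4447 \cdot 10^{6}$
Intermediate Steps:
$u = \frac{133}{5}$ ($u = 4 - - \frac{113}{5} = 4 + \frac{113}{5} = \frac{133}{5} \approx 26.6$)
$P = \frac{2170476}{265}$ ($P = \left(118 + 201\right) \left(\frac{133}{5} + \frac{196}{-212}\right) = 319 \left(\frac{133}{5} + 196 \left(- \frac{1}{212}\right)\right) = 319 \left(\frac{133}{5} - \frac{49}{53}\right) = 319 \cdot \frac{6804}{265} = \frac{2170476}{265} \approx 8190.5$)
$x{\left(A,B \right)} = 11 + A + B$ ($x{\left(A,B \right)} = \left(A + B\right) + 11 = 11 + A + B$)
$171 \left(\left(x{\left(8,8 \right)} - -231\right) + P\right) = 171 \left(\left(\left(11 + 8 + 8\right) - -231\right) + \frac{2170476}{265}\right) = 171 \left(\left(27 + 231\right) + \frac{2170476}{265}\right) = 171 \left(258 + \frac{2170476}{265}\right) = 171 \cdot \frac{2238846}{265} = \frac{382842666}{265}$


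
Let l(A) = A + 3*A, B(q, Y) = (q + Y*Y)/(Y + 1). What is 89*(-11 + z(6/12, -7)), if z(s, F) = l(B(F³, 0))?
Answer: -123087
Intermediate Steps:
B(q, Y) = (q + Y²)/(1 + Y)
l(A) = 4*A
z(s, F) = 4*F³ (z(s, F) = 4*((F³ + 0²)/(1 + 0)) = 4*((F³ + 0)/1) = 4*(1*F³) = 4*F³)
89*(-11 + z(6/12, -7)) = 89*(-11 + 4*(-7)³) = 89*(-11 + 4*(-343)) = 89*(-11 - 1372) = 89*(-1383) = -123087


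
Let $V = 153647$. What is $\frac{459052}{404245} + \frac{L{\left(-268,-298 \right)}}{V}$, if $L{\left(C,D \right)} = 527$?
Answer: $\frac{70744999759}{62111031515} \approx 1.139$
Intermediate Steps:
$\frac{459052}{404245} + \frac{L{\left(-268,-298 \right)}}{V} = \frac{459052}{404245} + \frac{527}{153647} = \frac{70744999759}{62111031515}$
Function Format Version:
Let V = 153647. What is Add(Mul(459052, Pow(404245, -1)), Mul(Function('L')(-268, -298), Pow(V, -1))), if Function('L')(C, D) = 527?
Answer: Rational(70744999759, 62111031515) ≈ 1.1390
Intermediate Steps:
Add(Mul(459052, Pow(404245, -1)), Mul(Function('L')(-268, -298), Pow(V, -1))) = Add(Mul(459052, Pow(404245, -1)), Mul(527, Pow(153647, -1))) = Add(Mul(459052, Rational(1, 404245)), Mul(527, Rational(1, 153647))) = Add(Rational(459052, 404245), Rational(527, 153647)) = Rational(70744999759, 62111031515)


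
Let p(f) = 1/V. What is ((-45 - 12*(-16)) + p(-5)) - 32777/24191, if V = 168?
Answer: 591938591/4064088 ≈ 145.65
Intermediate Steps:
p(f) = 1/168
((-45 - 12*(-16)) + p(-5)) - 32777/24191 = ((-45 - 12*(-16)) + 1/168) - 32777/24191 = ((-45 + 192) + 1/168) - 32777*1/24191 = (147 + 1/168) - 32777/24191 = 24697/168 - 32777/24191 = 591938591/4064088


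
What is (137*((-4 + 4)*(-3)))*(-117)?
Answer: 0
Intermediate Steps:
(137*((-4 + 4)*(-3)))*(-117) = (137*(0*(-3)))*(-117) = (137*0)*(-117) = 0*(-117) = 0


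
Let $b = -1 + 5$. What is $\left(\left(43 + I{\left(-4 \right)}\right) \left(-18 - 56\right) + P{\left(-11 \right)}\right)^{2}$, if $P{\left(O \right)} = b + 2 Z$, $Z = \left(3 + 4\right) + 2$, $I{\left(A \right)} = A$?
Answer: $8202496$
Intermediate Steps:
$b = 4$
$Z = 9$ ($Z = 7 + 2 = 9$)
$P{\left(O \right)} = 22$ ($P{\left(O \right)} = 4 + 2 \cdot 9 = 4 + 18 = 22$)
$\left(\left(43 + I{\left(-4 \right)}\right) \left(-18 - 56\right) + P{\left(-11 \right)}\right)^{2} = \left(\left(43 - 4\right) \left(-18 - 56\right) + 22\right)^{2} = \left(39 \left(-74\right) + 22\right)^{2} = \left(-2886 + 22\right)^{2} = \left(-2864\right)^{2} = 8202496$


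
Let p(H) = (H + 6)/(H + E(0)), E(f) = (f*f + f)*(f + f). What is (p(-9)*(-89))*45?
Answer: -1335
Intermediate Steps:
E(f) = 2*f*(f + f**2) (E(f) = (f**2 + f)*(2*f) = (f + f**2)*(2*f) = 2*f*(f + f**2))
p(H) = (6 + H)/H (p(H) = (H + 6)/(H + 2*0**2*(1 + 0)) = (6 + H)/(H + 2*0*1) = (6 + H)/(H + 0) = (6 + H)/H)
(p(-9)*(-89))*45 = (((6 - 9)/(-9))*(-89))*45 = (-1/9*(-3)*(-89))*45 = ((1/3)*(-89))*45 = -89/3*45 = -1335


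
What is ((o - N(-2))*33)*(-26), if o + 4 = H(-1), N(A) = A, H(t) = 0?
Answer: 1716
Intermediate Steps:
o = -4 (o = -4 + 0 = -4)
((o - N(-2))*33)*(-26) = ((-4 - 1*(-2))*33)*(-26) = ((-4 + 2)*33)*(-26) = -2*33*(-26) = -66*(-26) = 1716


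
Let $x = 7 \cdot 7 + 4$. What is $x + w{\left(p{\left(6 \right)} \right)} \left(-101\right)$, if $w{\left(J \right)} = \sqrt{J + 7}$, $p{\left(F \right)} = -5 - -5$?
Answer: $53 - 101 \sqrt{7} \approx -214.22$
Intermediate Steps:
$p{\left(F \right)} = 0$ ($p{\left(F \right)} = -5 + 5 = 0$)
$x = 53$ ($x = 49 + 4 = 53$)
$w{\left(J \right)} = \sqrt{7 + J}$
$x + w{\left(p{\left(6 \right)} \right)} \left(-101\right) = 53 + \sqrt{7 + 0} \left(-101\right) = 53 + \sqrt{7} \left(-101\right) = 53 - 101 \sqrt{7}$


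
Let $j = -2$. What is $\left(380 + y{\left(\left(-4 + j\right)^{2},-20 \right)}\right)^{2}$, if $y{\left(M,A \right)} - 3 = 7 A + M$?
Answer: $77841$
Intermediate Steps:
$y{\left(M,A \right)} = 3 + M + 7 A$ ($y{\left(M,A \right)} = 3 + \left(7 A + M\right) = 3 + \left(M + 7 A\right) = 3 + M + 7 A$)
$\left(380 + y{\left(\left(-4 + j\right)^{2},-20 \right)}\right)^{2} = \left(380 + \left(3 + \left(-4 - 2\right)^{2} + 7 \left(-20\right)\right)\right)^{2} = \left(380 + \left(3 + \left(-6\right)^{2} - 140\right)\right)^{2} = \left(380 + \left(3 + 36 - 140\right)\right)^{2} = \left(380 - 101\right)^{2} = 279^{2} = 77841$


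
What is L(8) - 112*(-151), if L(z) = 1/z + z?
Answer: 135361/8 ≈ 16920.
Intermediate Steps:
L(z) = z + 1/z
L(8) - 112*(-151) = (8 + 1/8) - 112*(-151) = (8 + ⅛) + 16912 = 65/8 + 16912 = 135361/8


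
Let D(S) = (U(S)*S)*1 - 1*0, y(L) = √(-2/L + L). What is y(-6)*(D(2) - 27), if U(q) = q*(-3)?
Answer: -13*I*√51 ≈ -92.839*I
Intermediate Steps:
U(q) = -3*q
y(L) = √(L - 2/L)
D(S) = -3*S² (D(S) = ((-3*S)*S)*1 - 1*0 = -3*S²*1 + 0 = -3*S² + 0 = -3*S²)
y(-6)*(D(2) - 27) = √(-6 - 2/(-6))*(-3*2² - 27) = √(-6 - 2*(-⅙))*(-3*4 - 27) = √(-6 + ⅓)*(-12 - 27) = √(-17/3)*(-39) = (I*√51/3)*(-39) = -13*I*√51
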